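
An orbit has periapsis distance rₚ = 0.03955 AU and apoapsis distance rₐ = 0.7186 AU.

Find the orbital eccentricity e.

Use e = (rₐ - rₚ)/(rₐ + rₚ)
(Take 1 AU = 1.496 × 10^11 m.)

Convert to SI: rₚ = 0.03955 AU = 5.91668e+09 m; rₐ = 0.7186 AU = 1.07503e+11 m.
e = (rₐ − rₚ) / (rₐ + rₚ).
e = (1.07503e+11 − 5.91668e+09) / (1.07503e+11 + 5.91668e+09) = 1.01586e+11 / 1.13419e+11 ≈ 0.8957.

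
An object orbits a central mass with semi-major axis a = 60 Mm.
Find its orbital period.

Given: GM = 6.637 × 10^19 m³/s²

Convert to SI: a = 60 Mm = 6e+07 m.
Kepler's third law: T = 2π √(a³ / GM).
Substituting a = 6e+07 m and GM = 6.637e+19 m³/s²:
T = 2π √((6e+07)³ / 6.637e+19) s
T ≈ 358.4 s = 5.974 minutes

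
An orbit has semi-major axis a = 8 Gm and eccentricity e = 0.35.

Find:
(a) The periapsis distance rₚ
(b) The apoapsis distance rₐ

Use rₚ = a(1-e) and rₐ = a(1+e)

Convert to SI: a = 8 Gm = 8e+09 m.
(a) rₚ = a(1 − e) = 8e+09 · (1 − 0.35) = 8e+09 · 0.65 ≈ 5.2e+09 m = 5.2 Gm.
(b) rₐ = a(1 + e) = 8e+09 · (1 + 0.35) = 8e+09 · 1.35 ≈ 1.08e+10 m = 10.8 Gm.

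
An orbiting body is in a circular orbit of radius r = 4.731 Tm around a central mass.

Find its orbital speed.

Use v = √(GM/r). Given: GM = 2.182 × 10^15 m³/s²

Convert to SI: r = 4.731 Tm = 4.731e+12 m.
For a circular orbit, gravity supplies the centripetal force, so v = √(GM / r).
v = √(2.182e+15 / 4.731e+12) m/s ≈ 21.48 m/s = 21.48 m/s.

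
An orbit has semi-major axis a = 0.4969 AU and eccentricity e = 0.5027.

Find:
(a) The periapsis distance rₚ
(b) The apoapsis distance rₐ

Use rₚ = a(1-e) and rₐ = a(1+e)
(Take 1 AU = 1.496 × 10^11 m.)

Convert to SI: a = 0.4969 AU = 7.43362e+10 m.
(a) rₚ = a(1 − e) = 7.43362e+10 · (1 − 0.5027) = 7.43362e+10 · 0.4973 ≈ 3.697e+10 m = 0.2471 AU.
(b) rₐ = a(1 + e) = 7.43362e+10 · (1 + 0.5027) = 7.43362e+10 · 1.5027 ≈ 1.117e+11 m = 0.7467 AU.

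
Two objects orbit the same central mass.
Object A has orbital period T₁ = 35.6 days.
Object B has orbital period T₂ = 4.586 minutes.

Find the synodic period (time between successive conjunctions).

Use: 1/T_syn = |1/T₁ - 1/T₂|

Convert to SI: T₁ = 35.6 days = 3.07584e+06 s; T₂ = 4.586 minutes = 275.16 s.
T_syn = |T₁ · T₂ / (T₁ − T₂)|.
T_syn = |3.07584e+06 · 275.16 / (3.07584e+06 − 275.16)| s ≈ 275.2 s = 4.586 minutes.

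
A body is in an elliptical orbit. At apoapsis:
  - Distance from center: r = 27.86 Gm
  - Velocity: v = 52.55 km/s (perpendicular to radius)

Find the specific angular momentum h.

Convert to SI: r = 27.86 Gm = 2.786e+10 m; v = 52.55 km/s = 52550 m/s.
With v perpendicular to r, h = r · v.
h = 2.786e+10 · 52550 m²/s ≈ 1.464e+15 m²/s.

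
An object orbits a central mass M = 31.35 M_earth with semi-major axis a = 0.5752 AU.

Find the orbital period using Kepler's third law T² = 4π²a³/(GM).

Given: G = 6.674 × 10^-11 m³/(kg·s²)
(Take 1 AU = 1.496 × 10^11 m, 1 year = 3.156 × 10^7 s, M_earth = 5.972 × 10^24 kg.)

Convert to SI: a = 0.5752 AU = 8.60499e+10 m; M = 31.35 M_earth = 1.87222e+26 kg.
GM = G · M = 6.674e-11 · 1.87222e+26 = 1.24952e+16 m³/s².
Kepler's third law: T = 2π √(a³ / GM).
Substituting a = 8.60499e+10 m and GM = 1.24952e+16 m³/s²:
T = 2π √((8.60499e+10)³ / 1.24952e+16) s
T ≈ 1.419e+09 s = 44.96 years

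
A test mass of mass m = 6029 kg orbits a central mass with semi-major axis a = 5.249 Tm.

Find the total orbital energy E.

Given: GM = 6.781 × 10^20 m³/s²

Convert to SI: a = 5.249 Tm = 5.249e+12 m.
E = −GMm / (2a).
E = −6.781e+20 · 6029 / (2 · 5.249e+12) J ≈ -3.894e+11 J = -389.4 GJ.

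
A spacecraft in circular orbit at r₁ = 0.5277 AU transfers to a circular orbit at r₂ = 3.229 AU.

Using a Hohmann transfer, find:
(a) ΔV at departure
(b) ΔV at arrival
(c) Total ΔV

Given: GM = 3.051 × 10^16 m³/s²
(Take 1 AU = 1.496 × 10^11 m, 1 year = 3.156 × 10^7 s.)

Convert to SI: r₁ = 0.5277 AU = 7.89439e+10 m; r₂ = 3.229 AU = 4.83058e+11 m.
Transfer semi-major axis: a_t = (r₁ + r₂)/2 = (7.89439e+10 + 4.83058e+11)/2 = 2.81001e+11 m.
Circular speeds: v₁ = √(GM/r₁) = 621.673 m/s, v₂ = √(GM/r₂) = 251.317 m/s.
Transfer speeds (vis-viva v² = GM(2/r − 1/a_t)): v₁ᵗ = 815.094 m/s, v₂ᵗ = 133.207 m/s.
(a) ΔV₁ = |v₁ᵗ − v₁| ≈ 193.4 m/s = 0.0408 AU/year.
(b) ΔV₂ = |v₂ − v₂ᵗ| ≈ 118.1 m/s = 0.02492 AU/year.
(c) ΔV_total = ΔV₁ + ΔV₂ ≈ 311.5 m/s = 0.06572 AU/year.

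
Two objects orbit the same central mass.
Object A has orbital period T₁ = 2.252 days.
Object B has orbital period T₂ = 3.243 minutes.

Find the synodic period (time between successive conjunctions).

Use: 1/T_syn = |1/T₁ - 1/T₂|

Convert to SI: T₁ = 2.252 days = 194573 s; T₂ = 3.243 minutes = 194.58 s.
T_syn = |T₁ · T₂ / (T₁ − T₂)|.
T_syn = |194573 · 194.58 / (194573 − 194.58)| s ≈ 194.8 s = 3.246 minutes.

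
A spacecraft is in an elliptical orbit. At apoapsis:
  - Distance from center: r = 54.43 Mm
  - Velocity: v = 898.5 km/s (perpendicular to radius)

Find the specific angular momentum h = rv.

Convert to SI: r = 54.43 Mm = 5.443e+07 m; v = 898.5 km/s = 898500 m/s.
With v perpendicular to r, h = r · v.
h = 5.443e+07 · 898500 m²/s ≈ 4.891e+13 m²/s.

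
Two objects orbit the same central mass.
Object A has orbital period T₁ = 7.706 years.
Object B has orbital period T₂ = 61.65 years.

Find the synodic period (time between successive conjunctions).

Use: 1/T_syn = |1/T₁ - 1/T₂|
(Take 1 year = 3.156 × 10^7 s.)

Convert to SI: T₁ = 7.706 years = 2.43201e+08 s; T₂ = 61.65 years = 1.94567e+09 s.
T_syn = |T₁ · T₂ / (T₁ − T₂)|.
T_syn = |2.43201e+08 · 1.94567e+09 / (2.43201e+08 − 1.94567e+09)| s ≈ 2.779e+08 s = 8.807 years.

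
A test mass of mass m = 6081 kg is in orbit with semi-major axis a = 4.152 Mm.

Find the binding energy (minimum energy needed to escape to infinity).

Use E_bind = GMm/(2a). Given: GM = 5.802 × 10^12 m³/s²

Convert to SI: a = 4.152 Mm = 4.152e+06 m.
Total orbital energy is E = −GMm/(2a); binding energy is E_bind = −E = GMm/(2a).
E_bind = 5.802e+12 · 6081 / (2 · 4.152e+06) J ≈ 4.249e+09 J = 4.249 GJ.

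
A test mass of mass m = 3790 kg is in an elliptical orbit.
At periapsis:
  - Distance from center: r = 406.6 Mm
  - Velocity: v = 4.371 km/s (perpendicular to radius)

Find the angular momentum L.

Convert to SI: r = 406.6 Mm = 4.066e+08 m; v = 4.371 km/s = 4371 m/s.
Since v is perpendicular to r, L = m · v · r.
L = 3790 · 4371 · 4.066e+08 kg·m²/s ≈ 6.736e+15 kg·m²/s.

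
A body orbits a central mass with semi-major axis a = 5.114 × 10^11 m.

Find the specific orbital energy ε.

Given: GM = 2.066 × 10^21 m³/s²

ε = −GM / (2a).
ε = −2.066e+21 / (2 · 5.114e+11) J/kg ≈ -2.02e+09 J/kg = -2.02 GJ/kg.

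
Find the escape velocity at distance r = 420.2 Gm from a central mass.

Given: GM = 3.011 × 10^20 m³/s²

Convert to SI: r = 420.2 Gm = 4.202e+11 m.
Escape velocity comes from setting total energy to zero: ½v² − GM/r = 0 ⇒ v_esc = √(2GM / r).
v_esc = √(2 · 3.011e+20 / 4.202e+11) m/s ≈ 3.786e+04 m/s = 37.86 km/s.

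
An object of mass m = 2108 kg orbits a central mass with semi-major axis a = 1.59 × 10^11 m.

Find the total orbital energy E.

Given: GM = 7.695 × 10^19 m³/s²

E = −GMm / (2a).
E = −7.695e+19 · 2108 / (2 · 1.59e+11) J ≈ -5.101e+11 J = -510.1 GJ.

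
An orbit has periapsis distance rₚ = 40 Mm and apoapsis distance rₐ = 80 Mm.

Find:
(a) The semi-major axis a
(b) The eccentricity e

Convert to SI: rₚ = 40 Mm = 4e+07 m; rₐ = 80 Mm = 8e+07 m.
(a) a = (rₚ + rₐ) / 2 = (4e+07 + 8e+07) / 2 ≈ 6e+07 m = 60 Mm.
(b) e = (rₐ − rₚ) / (rₐ + rₚ) = (8e+07 − 4e+07) / (8e+07 + 4e+07) ≈ 0.3333.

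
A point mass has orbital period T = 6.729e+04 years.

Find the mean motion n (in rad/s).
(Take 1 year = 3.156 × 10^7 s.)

Convert to SI: T = 6.729e+04 years = 2.12367e+12 s.
n = 2π / T.
n = 2π / 2.12367e+12 s ≈ 2.959e-12 rad/s.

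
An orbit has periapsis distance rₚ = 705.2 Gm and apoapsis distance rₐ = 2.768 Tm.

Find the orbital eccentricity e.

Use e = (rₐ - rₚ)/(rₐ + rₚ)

Convert to SI: rₚ = 705.2 Gm = 7.052e+11 m; rₐ = 2.768 Tm = 2.768e+12 m.
e = (rₐ − rₚ) / (rₐ + rₚ).
e = (2.768e+12 − 7.052e+11) / (2.768e+12 + 7.052e+11) = 2.0628e+12 / 3.4732e+12 ≈ 0.5939.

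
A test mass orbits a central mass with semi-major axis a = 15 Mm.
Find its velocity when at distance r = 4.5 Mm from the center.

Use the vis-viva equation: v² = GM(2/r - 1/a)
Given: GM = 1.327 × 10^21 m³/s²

Convert to SI: a = 15 Mm = 1.5e+07 m; r = 4.5 Mm = 4.5e+06 m.
Vis-viva: v = √(GM · (2/r − 1/a)).
2/r − 1/a = 2/4.5e+06 − 1/1.5e+07 = 3.77778e-07 m⁻¹.
v = √(1.327e+21 · 3.77778e-07) m/s ≈ 2.239e+07 m/s = 2.239e+04 km/s.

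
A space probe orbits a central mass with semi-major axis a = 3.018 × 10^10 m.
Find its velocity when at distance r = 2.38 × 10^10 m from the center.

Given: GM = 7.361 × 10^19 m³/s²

Vis-viva: v = √(GM · (2/r − 1/a)).
2/r − 1/a = 2/2.38e+10 − 1/3.018e+10 = 5.08991e-11 m⁻¹.
v = √(7.361e+19 · 5.08991e-11) m/s ≈ 6.121e+04 m/s = 61.21 km/s.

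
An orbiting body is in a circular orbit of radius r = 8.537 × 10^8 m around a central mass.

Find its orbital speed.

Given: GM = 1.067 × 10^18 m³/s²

For a circular orbit, gravity supplies the centripetal force, so v = √(GM / r).
v = √(1.067e+18 / 8.537e+08) m/s ≈ 3.535e+04 m/s = 35.35 km/s.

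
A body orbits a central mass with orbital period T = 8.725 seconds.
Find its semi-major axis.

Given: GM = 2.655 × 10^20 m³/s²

Invert Kepler's third law: a = (GM · T² / (4π²))^(1/3).
Substituting T = 8.725 s and GM = 2.655e+20 m³/s²:
a = (2.655e+20 · (8.725)² / (4π²))^(1/3) m
a ≈ 8e+06 m = 8 Mm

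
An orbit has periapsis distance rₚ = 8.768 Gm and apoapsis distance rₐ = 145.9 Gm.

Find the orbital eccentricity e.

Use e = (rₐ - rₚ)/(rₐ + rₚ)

Convert to SI: rₚ = 8.768 Gm = 8.768e+09 m; rₐ = 145.9 Gm = 1.459e+11 m.
e = (rₐ − rₚ) / (rₐ + rₚ).
e = (1.459e+11 − 8.768e+09) / (1.459e+11 + 8.768e+09) = 1.37132e+11 / 1.54668e+11 ≈ 0.8866.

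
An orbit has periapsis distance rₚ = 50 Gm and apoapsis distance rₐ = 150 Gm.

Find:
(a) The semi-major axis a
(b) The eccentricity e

Convert to SI: rₚ = 50 Gm = 5e+10 m; rₐ = 150 Gm = 1.5e+11 m.
(a) a = (rₚ + rₐ) / 2 = (5e+10 + 1.5e+11) / 2 ≈ 1e+11 m = 100 Gm.
(b) e = (rₐ − rₚ) / (rₐ + rₚ) = (1.5e+11 − 5e+10) / (1.5e+11 + 5e+10) ≈ 0.5.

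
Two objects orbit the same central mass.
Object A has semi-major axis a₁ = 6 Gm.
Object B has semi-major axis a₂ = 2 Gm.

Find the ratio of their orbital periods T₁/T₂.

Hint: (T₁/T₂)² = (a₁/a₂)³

Convert to SI: a₁ = 6 Gm = 6e+09 m; a₂ = 2 Gm = 2e+09 m.
From Kepler's third law, (T₁/T₂)² = (a₁/a₂)³, so T₁/T₂ = (a₁/a₂)^(3/2).
a₁/a₂ = 6e+09 / 2e+09 = 3.
T₁/T₂ = (3)^(3/2) ≈ 5.196.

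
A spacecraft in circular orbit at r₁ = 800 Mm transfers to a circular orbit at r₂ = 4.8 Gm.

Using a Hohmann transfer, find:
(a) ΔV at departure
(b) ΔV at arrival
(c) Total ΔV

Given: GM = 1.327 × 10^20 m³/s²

Convert to SI: r₁ = 800 Mm = 8e+08 m; r₂ = 4.8 Gm = 4.8e+09 m.
Transfer semi-major axis: a_t = (r₁ + r₂)/2 = (8e+08 + 4.8e+09)/2 = 2.8e+09 m.
Circular speeds: v₁ = √(GM/r₁) = 407278 m/s, v₂ = √(GM/r₂) = 166270 m/s.
Transfer speeds (vis-viva v² = GM(2/r − 1/a_t)): v₁ᵗ = 533251 m/s, v₂ᵗ = 88875.2 m/s.
(a) ΔV₁ = |v₁ᵗ − v₁| ≈ 1.26e+05 m/s = 126 km/s.
(b) ΔV₂ = |v₂ − v₂ᵗ| ≈ 7.74e+04 m/s = 77.4 km/s.
(c) ΔV_total = ΔV₁ + ΔV₂ ≈ 2.034e+05 m/s = 203.4 km/s.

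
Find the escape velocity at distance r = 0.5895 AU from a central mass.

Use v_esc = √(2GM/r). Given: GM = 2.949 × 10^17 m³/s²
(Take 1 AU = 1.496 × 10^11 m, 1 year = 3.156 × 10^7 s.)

Convert to SI: r = 0.5895 AU = 8.81892e+10 m.
Escape velocity comes from setting total energy to zero: ½v² − GM/r = 0 ⇒ v_esc = √(2GM / r).
v_esc = √(2 · 2.949e+17 / 8.81892e+10) m/s ≈ 2586 m/s = 0.5456 AU/year.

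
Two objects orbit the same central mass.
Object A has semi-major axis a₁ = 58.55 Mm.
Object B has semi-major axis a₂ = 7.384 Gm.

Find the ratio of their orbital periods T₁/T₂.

Convert to SI: a₁ = 58.55 Mm = 5.855e+07 m; a₂ = 7.384 Gm = 7.384e+09 m.
From Kepler's third law, (T₁/T₂)² = (a₁/a₂)³, so T₁/T₂ = (a₁/a₂)^(3/2).
a₁/a₂ = 5.855e+07 / 7.384e+09 = 0.00792931.
T₁/T₂ = (0.00792931)^(3/2) ≈ 0.0007061.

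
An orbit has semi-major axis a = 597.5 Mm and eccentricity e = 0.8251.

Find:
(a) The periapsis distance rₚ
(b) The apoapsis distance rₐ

Convert to SI: a = 597.5 Mm = 5.975e+08 m.
(a) rₚ = a(1 − e) = 5.975e+08 · (1 − 0.8251) = 5.975e+08 · 0.1749 ≈ 1.045e+08 m = 104.5 Mm.
(b) rₐ = a(1 + e) = 5.975e+08 · (1 + 0.8251) = 5.975e+08 · 1.8251 ≈ 1.09e+09 m = 1.09 Gm.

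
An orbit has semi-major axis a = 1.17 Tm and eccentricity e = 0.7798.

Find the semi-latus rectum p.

Convert to SI: a = 1.17 Tm = 1.17e+12 m.
p = a (1 − e²).
p = 1.17e+12 · (1 − (0.7798)²) = 1.17e+12 · 0.391912 ≈ 4.585e+11 m = 458.5 Gm.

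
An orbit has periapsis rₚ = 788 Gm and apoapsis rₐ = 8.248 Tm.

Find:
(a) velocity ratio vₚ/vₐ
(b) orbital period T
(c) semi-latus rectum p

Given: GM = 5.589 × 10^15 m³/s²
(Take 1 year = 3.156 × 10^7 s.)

Convert to SI: rₚ = 788 Gm = 7.88e+11 m; rₐ = 8.248 Tm = 8.248e+12 m.
(a) Conservation of angular momentum (rₚvₚ = rₐvₐ) gives vₚ/vₐ = rₐ/rₚ = 8.248e+12/7.88e+11 ≈ 10.47
(b) With a = (rₚ + rₐ)/2 = 4.518e+12 m, T = 2π √(a³/GM) = 2π √((4.518e+12)³/5.589e+15) s ≈ 8.071e+11 s
(c) From a = (rₚ + rₐ)/2 = 4.518e+12 m and e = (rₐ − rₚ)/(rₐ + rₚ) = 0.825587, p = a(1 − e²) = 4.518e+12 · (1 − (0.825587)²) ≈ 1.439e+12 m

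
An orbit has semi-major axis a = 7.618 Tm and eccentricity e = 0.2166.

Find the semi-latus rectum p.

Convert to SI: a = 7.618 Tm = 7.618e+12 m.
p = a (1 − e²).
p = 7.618e+12 · (1 − (0.2166)²) = 7.618e+12 · 0.953084 ≈ 7.261e+12 m = 7.261 Tm.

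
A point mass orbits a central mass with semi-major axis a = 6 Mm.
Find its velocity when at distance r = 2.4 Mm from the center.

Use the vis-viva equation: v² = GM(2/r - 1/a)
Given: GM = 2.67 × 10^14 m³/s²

Convert to SI: a = 6 Mm = 6e+06 m; r = 2.4 Mm = 2.4e+06 m.
Vis-viva: v = √(GM · (2/r − 1/a)).
2/r − 1/a = 2/2.4e+06 − 1/6e+06 = 6.66667e-07 m⁻¹.
v = √(2.67e+14 · 6.66667e-07) m/s ≈ 1.334e+04 m/s = 13.34 km/s.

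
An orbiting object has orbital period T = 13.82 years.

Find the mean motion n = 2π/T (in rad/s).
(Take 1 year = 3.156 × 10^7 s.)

Convert to SI: T = 13.82 years = 4.36159e+08 s.
n = 2π / T.
n = 2π / 4.36159e+08 s ≈ 1.441e-08 rad/s.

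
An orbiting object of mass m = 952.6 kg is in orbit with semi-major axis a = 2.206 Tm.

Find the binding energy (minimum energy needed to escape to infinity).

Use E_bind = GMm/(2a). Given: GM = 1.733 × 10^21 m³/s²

Convert to SI: a = 2.206 Tm = 2.206e+12 m.
Total orbital energy is E = −GMm/(2a); binding energy is E_bind = −E = GMm/(2a).
E_bind = 1.733e+21 · 952.6 / (2 · 2.206e+12) J ≈ 3.742e+11 J = 374.2 GJ.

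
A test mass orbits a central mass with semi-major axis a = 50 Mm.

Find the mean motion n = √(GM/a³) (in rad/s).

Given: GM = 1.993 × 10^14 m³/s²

Convert to SI: a = 50 Mm = 5e+07 m.
n = √(GM / a³).
n = √(1.993e+14 / (5e+07)³) rad/s ≈ 3.993e-05 rad/s.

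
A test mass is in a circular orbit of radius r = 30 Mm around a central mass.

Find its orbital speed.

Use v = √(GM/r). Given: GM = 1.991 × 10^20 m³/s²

Convert to SI: r = 30 Mm = 3e+07 m.
For a circular orbit, gravity supplies the centripetal force, so v = √(GM / r).
v = √(1.991e+20 / 3e+07) m/s ≈ 2.576e+06 m/s = 2576 km/s.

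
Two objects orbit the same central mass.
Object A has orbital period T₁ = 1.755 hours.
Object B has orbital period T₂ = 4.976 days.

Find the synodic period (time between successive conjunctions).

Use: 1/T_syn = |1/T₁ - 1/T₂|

Convert to SI: T₁ = 1.755 hours = 6318 s; T₂ = 4.976 days = 429926 s.
T_syn = |T₁ · T₂ / (T₁ − T₂)|.
T_syn = |6318 · 429926 / (6318 − 429926)| s ≈ 6412 s = 1.781 hours.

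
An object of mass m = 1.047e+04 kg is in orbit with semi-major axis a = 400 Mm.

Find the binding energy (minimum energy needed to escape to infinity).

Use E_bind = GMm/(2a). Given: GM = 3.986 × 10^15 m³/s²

Convert to SI: a = 400 Mm = 4e+08 m.
Total orbital energy is E = −GMm/(2a); binding energy is E_bind = −E = GMm/(2a).
E_bind = 3.986e+15 · 1.047e+04 / (2 · 4e+08) J ≈ 5.217e+10 J = 52.17 GJ.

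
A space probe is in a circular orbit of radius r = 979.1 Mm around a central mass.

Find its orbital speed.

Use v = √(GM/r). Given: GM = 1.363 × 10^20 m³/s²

Convert to SI: r = 979.1 Mm = 9.791e+08 m.
For a circular orbit, gravity supplies the centripetal force, so v = √(GM / r).
v = √(1.363e+20 / 9.791e+08) m/s ≈ 3.731e+05 m/s = 373.1 km/s.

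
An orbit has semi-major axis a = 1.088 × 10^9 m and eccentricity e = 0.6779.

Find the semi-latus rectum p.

p = a (1 − e²).
p = 1.088e+09 · (1 − (0.6779)²) = 1.088e+09 · 0.540452 ≈ 5.88e+08 m = 5.88 × 10^8 m.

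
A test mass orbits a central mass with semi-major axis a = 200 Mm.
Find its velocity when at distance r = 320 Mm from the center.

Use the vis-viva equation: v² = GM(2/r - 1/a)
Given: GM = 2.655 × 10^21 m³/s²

Convert to SI: a = 200 Mm = 2e+08 m; r = 320 Mm = 3.2e+08 m.
Vis-viva: v = √(GM · (2/r − 1/a)).
2/r − 1/a = 2/3.2e+08 − 1/2e+08 = 1.25e-09 m⁻¹.
v = √(2.655e+21 · 1.25e-09) m/s ≈ 1.822e+06 m/s = 1822 km/s.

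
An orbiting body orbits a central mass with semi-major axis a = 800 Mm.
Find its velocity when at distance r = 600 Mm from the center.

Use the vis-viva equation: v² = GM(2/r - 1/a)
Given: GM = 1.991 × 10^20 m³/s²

Convert to SI: a = 800 Mm = 8e+08 m; r = 600 Mm = 6e+08 m.
Vis-viva: v = √(GM · (2/r − 1/a)).
2/r − 1/a = 2/6e+08 − 1/8e+08 = 2.08333e-09 m⁻¹.
v = √(1.991e+20 · 2.08333e-09) m/s ≈ 6.44e+05 m/s = 644 km/s.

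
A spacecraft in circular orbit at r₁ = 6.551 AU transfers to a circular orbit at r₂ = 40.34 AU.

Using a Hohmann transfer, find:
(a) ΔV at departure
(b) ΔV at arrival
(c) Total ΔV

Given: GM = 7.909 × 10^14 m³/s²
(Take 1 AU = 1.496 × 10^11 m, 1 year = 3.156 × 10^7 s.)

Convert to SI: r₁ = 6.551 AU = 9.8003e+11 m; r₂ = 40.34 AU = 6.03486e+12 m.
Transfer semi-major axis: a_t = (r₁ + r₂)/2 = (9.8003e+11 + 6.03486e+12)/2 = 3.50745e+12 m.
Circular speeds: v₁ = √(GM/r₁) = 28.408 m/s, v₂ = √(GM/r₂) = 11.4479 m/s.
Transfer speeds (vis-viva v² = GM(2/r − 1/a_t)): v₁ᵗ = 37.2631 m/s, v₂ᵗ = 6.05133 m/s.
(a) ΔV₁ = |v₁ᵗ − v₁| ≈ 8.855 m/s = 0.001868 AU/year.
(b) ΔV₂ = |v₂ − v₂ᵗ| ≈ 5.397 m/s = 0.001138 AU/year.
(c) ΔV_total = ΔV₁ + ΔV₂ ≈ 14.25 m/s = 0.003007 AU/year.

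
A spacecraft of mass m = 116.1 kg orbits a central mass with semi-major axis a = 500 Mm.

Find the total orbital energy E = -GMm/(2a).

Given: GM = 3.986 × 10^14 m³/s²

Convert to SI: a = 500 Mm = 5e+08 m.
E = −GMm / (2a).
E = −3.986e+14 · 116.1 / (2 · 5e+08) J ≈ -4.628e+07 J = -46.28 MJ.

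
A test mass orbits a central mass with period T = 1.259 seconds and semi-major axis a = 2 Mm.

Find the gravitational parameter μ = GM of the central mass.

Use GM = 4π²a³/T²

Convert to SI: a = 2 Mm = 2e+06 m.
GM = 4π² · a³ / T².
GM = 4π² · (2e+06)³ / (1.259)² m³/s² ≈ 1.992e+20 m³/s² = 1.992 × 10^20 m³/s².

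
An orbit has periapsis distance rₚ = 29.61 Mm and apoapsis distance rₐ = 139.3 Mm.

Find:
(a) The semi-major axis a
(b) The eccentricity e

Convert to SI: rₚ = 29.61 Mm = 2.961e+07 m; rₐ = 139.3 Mm = 1.393e+08 m.
(a) a = (rₚ + rₐ) / 2 = (2.961e+07 + 1.393e+08) / 2 ≈ 8.446e+07 m = 84.45 Mm.
(b) e = (rₐ − rₚ) / (rₐ + rₚ) = (1.393e+08 − 2.961e+07) / (1.393e+08 + 2.961e+07) ≈ 0.6494.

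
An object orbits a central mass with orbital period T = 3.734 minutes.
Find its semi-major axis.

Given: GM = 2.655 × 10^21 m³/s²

Convert to SI: T = 3.734 minutes = 224.04 s.
Invert Kepler's third law: a = (GM · T² / (4π²))^(1/3).
Substituting T = 224.04 s and GM = 2.655e+21 m³/s²:
a = (2.655e+21 · (224.04)² / (4π²))^(1/3) m
a ≈ 1.5e+08 m = 150 Mm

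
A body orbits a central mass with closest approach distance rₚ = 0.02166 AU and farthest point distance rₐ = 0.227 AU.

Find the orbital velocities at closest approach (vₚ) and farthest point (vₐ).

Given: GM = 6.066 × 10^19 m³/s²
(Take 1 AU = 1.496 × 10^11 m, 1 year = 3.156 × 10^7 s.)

Convert to SI: rₚ = 0.02166 AU = 3.24034e+09 m; rₐ = 0.227 AU = 3.39592e+10 m.
Use the vis-viva equation v² = GM(2/r − 1/a) with a = (rₚ + rₐ)/2 = (3.24034e+09 + 3.39592e+10)/2 = 1.85998e+10 m.
vₚ = √(GM · (2/rₚ − 1/a)) = √(6.066e+19 · (2/3.24034e+09 − 1/1.85998e+10)) m/s ≈ 1.849e+05 m/s = 39 AU/year.
vₐ = √(GM · (2/rₐ − 1/a)) = √(6.066e+19 · (2/3.39592e+10 − 1/1.85998e+10)) m/s ≈ 1.764e+04 m/s = 3.722 AU/year.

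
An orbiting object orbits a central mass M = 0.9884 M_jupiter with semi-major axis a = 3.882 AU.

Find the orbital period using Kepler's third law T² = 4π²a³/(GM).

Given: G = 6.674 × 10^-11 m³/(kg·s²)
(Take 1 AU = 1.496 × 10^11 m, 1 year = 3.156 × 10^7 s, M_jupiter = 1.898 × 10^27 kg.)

Convert to SI: a = 3.882 AU = 5.80747e+11 m; M = 0.9884 M_jupiter = 1.87598e+27 kg.
GM = G · M = 6.674e-11 · 1.87598e+27 = 1.25203e+17 m³/s².
Kepler's third law: T = 2π √(a³ / GM).
Substituting a = 5.80747e+11 m and GM = 1.25203e+17 m³/s²:
T = 2π √((5.80747e+11)³ / 1.25203e+17) s
T ≈ 7.859e+09 s = 249 years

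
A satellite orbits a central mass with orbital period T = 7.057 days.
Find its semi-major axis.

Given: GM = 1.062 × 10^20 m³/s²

Convert to SI: T = 7.057 days = 609725 s.
Invert Kepler's third law: a = (GM · T² / (4π²))^(1/3).
Substituting T = 609725 s and GM = 1.062e+20 m³/s²:
a = (1.062e+20 · (609725)² / (4π²))^(1/3) m
a ≈ 1e+10 m = 10 Gm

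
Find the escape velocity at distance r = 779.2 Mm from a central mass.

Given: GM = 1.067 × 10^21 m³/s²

Convert to SI: r = 779.2 Mm = 7.792e+08 m.
Escape velocity comes from setting total energy to zero: ½v² − GM/r = 0 ⇒ v_esc = √(2GM / r).
v_esc = √(2 · 1.067e+21 / 7.792e+08) m/s ≈ 1.655e+06 m/s = 1655 km/s.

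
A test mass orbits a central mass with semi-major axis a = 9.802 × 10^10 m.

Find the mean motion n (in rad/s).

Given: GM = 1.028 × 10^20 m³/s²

n = √(GM / a³).
n = √(1.028e+20 / (9.802e+10)³) rad/s ≈ 3.304e-07 rad/s.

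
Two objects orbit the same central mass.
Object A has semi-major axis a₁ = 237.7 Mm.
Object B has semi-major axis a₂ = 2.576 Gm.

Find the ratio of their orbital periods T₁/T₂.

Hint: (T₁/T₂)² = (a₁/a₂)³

Convert to SI: a₁ = 237.7 Mm = 2.377e+08 m; a₂ = 2.576 Gm = 2.576e+09 m.
From Kepler's third law, (T₁/T₂)² = (a₁/a₂)³, so T₁/T₂ = (a₁/a₂)^(3/2).
a₁/a₂ = 2.377e+08 / 2.576e+09 = 0.0922748.
T₁/T₂ = (0.0922748)^(3/2) ≈ 0.02803.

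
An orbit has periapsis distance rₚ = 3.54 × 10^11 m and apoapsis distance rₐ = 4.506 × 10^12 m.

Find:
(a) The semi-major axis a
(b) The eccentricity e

(a) a = (rₚ + rₐ) / 2 = (3.54e+11 + 4.506e+12) / 2 ≈ 2.43e+12 m = 2.43 × 10^12 m.
(b) e = (rₐ − rₚ) / (rₐ + rₚ) = (4.506e+12 − 3.54e+11) / (4.506e+12 + 3.54e+11) ≈ 0.8543.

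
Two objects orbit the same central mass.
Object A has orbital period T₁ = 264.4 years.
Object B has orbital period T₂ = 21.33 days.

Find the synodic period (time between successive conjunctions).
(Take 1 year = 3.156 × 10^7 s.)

Convert to SI: T₁ = 264.4 years = 8.34446e+09 s; T₂ = 21.33 days = 1.84291e+06 s.
T_syn = |T₁ · T₂ / (T₁ − T₂)|.
T_syn = |8.34446e+09 · 1.84291e+06 / (8.34446e+09 − 1.84291e+06)| s ≈ 1.843e+06 s = 21.33 days.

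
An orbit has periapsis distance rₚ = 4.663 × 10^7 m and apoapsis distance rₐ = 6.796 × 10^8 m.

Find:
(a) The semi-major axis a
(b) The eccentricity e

(a) a = (rₚ + rₐ) / 2 = (4.663e+07 + 6.796e+08) / 2 ≈ 3.631e+08 m = 3.631 × 10^8 m.
(b) e = (rₐ − rₚ) / (rₐ + rₚ) = (6.796e+08 − 4.663e+07) / (6.796e+08 + 4.663e+07) ≈ 0.8716.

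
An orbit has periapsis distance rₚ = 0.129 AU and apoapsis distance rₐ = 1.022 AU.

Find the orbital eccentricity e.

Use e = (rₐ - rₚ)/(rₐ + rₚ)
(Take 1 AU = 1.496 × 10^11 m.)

Convert to SI: rₚ = 0.129 AU = 1.92984e+10 m; rₐ = 1.022 AU = 1.52891e+11 m.
e = (rₐ − rₚ) / (rₐ + rₚ).
e = (1.52891e+11 − 1.92984e+10) / (1.52891e+11 + 1.92984e+10) = 1.33593e+11 / 1.7219e+11 ≈ 0.7758.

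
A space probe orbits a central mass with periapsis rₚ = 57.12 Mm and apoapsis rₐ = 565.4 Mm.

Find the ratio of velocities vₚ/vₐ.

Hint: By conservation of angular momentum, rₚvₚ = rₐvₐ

Convert to SI: rₚ = 57.12 Mm = 5.712e+07 m; rₐ = 565.4 Mm = 5.654e+08 m.
Conservation of angular momentum gives rₚvₚ = rₐvₐ, so vₚ/vₐ = rₐ/rₚ.
vₚ/vₐ = 5.654e+08 / 5.712e+07 ≈ 9.898.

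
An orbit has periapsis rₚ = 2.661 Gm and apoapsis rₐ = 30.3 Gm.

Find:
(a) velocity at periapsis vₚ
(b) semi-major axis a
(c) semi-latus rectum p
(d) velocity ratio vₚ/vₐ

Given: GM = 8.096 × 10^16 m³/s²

Convert to SI: rₚ = 2.661 Gm = 2.661e+09 m; rₐ = 30.3 Gm = 3.03e+10 m.
(a) With a = (rₚ + rₐ)/2 = 1.64805e+10 m, vₚ = √(GM (2/rₚ − 1/a)) = √(8.096e+16 · (2/2.661e+09 − 1/1.64805e+10)) m/s ≈ 7479 m/s
(b) a = (rₚ + rₐ)/2 = (2.661e+09 + 3.03e+10)/2 ≈ 1.648e+10 m
(c) From a = (rₚ + rₐ)/2 = 1.64805e+10 m and e = (rₐ − rₚ)/(rₐ + rₚ) = 0.838536, p = a(1 − e²) = 1.64805e+10 · (1 − (0.838536)²) ≈ 4.892e+09 m
(d) Conservation of angular momentum (rₚvₚ = rₐvₐ) gives vₚ/vₐ = rₐ/rₚ = 3.03e+10/2.661e+09 ≈ 11.39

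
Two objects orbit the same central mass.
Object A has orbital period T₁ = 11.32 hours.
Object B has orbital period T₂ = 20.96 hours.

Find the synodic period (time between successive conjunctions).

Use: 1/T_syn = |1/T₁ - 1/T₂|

Convert to SI: T₁ = 11.32 hours = 40752 s; T₂ = 20.96 hours = 75456 s.
T_syn = |T₁ · T₂ / (T₁ − T₂)|.
T_syn = |40752 · 75456 / (40752 − 75456)| s ≈ 8.861e+04 s = 1.026 days.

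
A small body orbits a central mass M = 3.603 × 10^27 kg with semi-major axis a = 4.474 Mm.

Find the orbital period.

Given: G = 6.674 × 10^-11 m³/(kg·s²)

Convert to SI: a = 4.474 Mm = 4.474e+06 m.
GM = G · M = 6.674e-11 · 3.603e+27 = 2.40464e+17 m³/s².
Kepler's third law: T = 2π √(a³ / GM).
Substituting a = 4.474e+06 m and GM = 2.40464e+17 m³/s²:
T = 2π √((4.474e+06)³ / 2.40464e+17) s
T ≈ 121.3 s = 2.021 minutes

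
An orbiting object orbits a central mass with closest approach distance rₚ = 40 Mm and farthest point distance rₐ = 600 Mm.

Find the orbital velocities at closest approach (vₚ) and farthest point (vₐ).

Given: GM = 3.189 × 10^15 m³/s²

Convert to SI: rₚ = 40 Mm = 4e+07 m; rₐ = 600 Mm = 6e+08 m.
Use the vis-viva equation v² = GM(2/r − 1/a) with a = (rₚ + rₐ)/2 = (4e+07 + 6e+08)/2 = 3.2e+08 m.
vₚ = √(GM · (2/rₚ − 1/a)) = √(3.189e+15 · (2/4e+07 − 1/3.2e+08)) m/s ≈ 1.223e+04 m/s = 12.23 km/s.
vₐ = √(GM · (2/rₐ − 1/a)) = √(3.189e+15 · (2/6e+08 − 1/3.2e+08)) m/s ≈ 815.1 m/s = 815.1 m/s.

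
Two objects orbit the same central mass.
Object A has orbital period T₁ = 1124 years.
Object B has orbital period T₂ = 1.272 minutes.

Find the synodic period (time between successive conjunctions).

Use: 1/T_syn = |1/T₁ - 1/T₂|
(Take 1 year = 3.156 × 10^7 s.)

Convert to SI: T₁ = 1124 years = 3.54734e+10 s; T₂ = 1.272 minutes = 76.32 s.
T_syn = |T₁ · T₂ / (T₁ − T₂)|.
T_syn = |3.54734e+10 · 76.32 / (3.54734e+10 − 76.32)| s ≈ 76.32 s = 1.272 minutes.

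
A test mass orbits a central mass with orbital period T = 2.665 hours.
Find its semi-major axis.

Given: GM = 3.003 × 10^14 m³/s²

Convert to SI: T = 2.665 hours = 9594 s.
Invert Kepler's third law: a = (GM · T² / (4π²))^(1/3).
Substituting T = 9594 s and GM = 3.003e+14 m³/s²:
a = (3.003e+14 · (9594)² / (4π²))^(1/3) m
a ≈ 8.88e+06 m = 8.88 Mm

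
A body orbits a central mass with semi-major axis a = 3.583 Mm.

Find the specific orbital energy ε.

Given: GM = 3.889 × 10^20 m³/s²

Convert to SI: a = 3.583 Mm = 3.583e+06 m.
ε = −GM / (2a).
ε = −3.889e+20 / (2 · 3.583e+06) J/kg ≈ -5.427e+13 J/kg = -5.427e+04 GJ/kg.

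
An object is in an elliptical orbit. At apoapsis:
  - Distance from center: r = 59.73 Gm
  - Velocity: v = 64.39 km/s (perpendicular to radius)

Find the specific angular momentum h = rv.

Convert to SI: r = 59.73 Gm = 5.973e+10 m; v = 64.39 km/s = 64390 m/s.
With v perpendicular to r, h = r · v.
h = 5.973e+10 · 64390 m²/s ≈ 3.846e+15 m²/s.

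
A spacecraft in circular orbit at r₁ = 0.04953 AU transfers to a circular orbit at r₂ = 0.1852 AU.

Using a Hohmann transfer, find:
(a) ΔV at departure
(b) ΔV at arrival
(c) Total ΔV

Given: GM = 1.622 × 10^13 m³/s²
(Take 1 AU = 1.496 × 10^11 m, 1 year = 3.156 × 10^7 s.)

Convert to SI: r₁ = 0.04953 AU = 7.40969e+09 m; r₂ = 0.1852 AU = 2.77059e+10 m.
Transfer semi-major axis: a_t = (r₁ + r₂)/2 = (7.40969e+09 + 2.77059e+10)/2 = 1.75578e+10 m.
Circular speeds: v₁ = √(GM/r₁) = 46.787 m/s, v₂ = √(GM/r₂) = 24.1958 m/s.
Transfer speeds (vis-viva v² = GM(2/r − 1/a_t)): v₁ᵗ = 58.7728 m/s, v₂ᵗ = 15.7182 m/s.
(a) ΔV₁ = |v₁ᵗ − v₁| ≈ 11.99 m/s = 0.002529 AU/year.
(b) ΔV₂ = |v₂ − v₂ᵗ| ≈ 8.478 m/s = 0.001788 AU/year.
(c) ΔV_total = ΔV₁ + ΔV₂ ≈ 20.46 m/s = 0.004317 AU/year.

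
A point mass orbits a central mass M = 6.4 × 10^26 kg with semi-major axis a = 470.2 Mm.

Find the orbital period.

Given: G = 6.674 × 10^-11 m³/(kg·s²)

Convert to SI: a = 470.2 Mm = 4.702e+08 m.
GM = G · M = 6.674e-11 · 6.4e+26 = 4.27136e+16 m³/s².
Kepler's third law: T = 2π √(a³ / GM).
Substituting a = 4.702e+08 m and GM = 4.27136e+16 m³/s²:
T = 2π √((4.702e+08)³ / 4.27136e+16) s
T ≈ 3.1e+05 s = 3.588 days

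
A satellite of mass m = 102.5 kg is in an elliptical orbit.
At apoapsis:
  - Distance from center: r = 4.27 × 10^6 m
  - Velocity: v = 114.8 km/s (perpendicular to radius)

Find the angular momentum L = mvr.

Convert to SI: v = 114.8 km/s = 114800 m/s.
Since v is perpendicular to r, L = m · v · r.
L = 102.5 · 114800 · 4.27e+06 kg·m²/s ≈ 5.025e+13 kg·m²/s.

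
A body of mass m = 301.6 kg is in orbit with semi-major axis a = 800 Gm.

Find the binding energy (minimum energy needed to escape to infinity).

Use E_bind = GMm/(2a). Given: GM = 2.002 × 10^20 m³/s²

Convert to SI: a = 800 Gm = 8e+11 m.
Total orbital energy is E = −GMm/(2a); binding energy is E_bind = −E = GMm/(2a).
E_bind = 2.002e+20 · 301.6 / (2 · 8e+11) J ≈ 3.774e+10 J = 37.74 GJ.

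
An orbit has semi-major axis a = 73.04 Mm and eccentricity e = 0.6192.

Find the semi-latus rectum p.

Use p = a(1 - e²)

Convert to SI: a = 73.04 Mm = 7.304e+07 m.
p = a (1 − e²).
p = 7.304e+07 · (1 − (0.6192)²) = 7.304e+07 · 0.616591 ≈ 4.504e+07 m = 45.04 Mm.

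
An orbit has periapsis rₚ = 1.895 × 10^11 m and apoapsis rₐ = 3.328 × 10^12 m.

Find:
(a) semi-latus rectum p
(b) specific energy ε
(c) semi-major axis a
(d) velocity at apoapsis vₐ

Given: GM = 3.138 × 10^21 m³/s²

(a) From a = (rₚ + rₐ)/2 = 1.75875e+12 m and e = (rₐ − rₚ)/(rₐ + rₚ) = 0.892253, p = a(1 − e²) = 1.75875e+12 · (1 − (0.892253)²) ≈ 3.586e+11 m
(b) With a = (rₚ + rₐ)/2 = 1.75875e+12 m, ε = −GM/(2a) = −3.138e+21/(2 · 1.75875e+12) J/kg ≈ -8.921e+08 J/kg
(c) a = (rₚ + rₐ)/2 = (1.895e+11 + 3.328e+12)/2 ≈ 1.759e+12 m
(d) With a = (rₚ + rₐ)/2 = 1.75875e+12 m, vₐ = √(GM (2/rₐ − 1/a)) = √(3.138e+21 · (2/3.328e+12 − 1/1.75875e+12)) m/s ≈ 1.008e+04 m/s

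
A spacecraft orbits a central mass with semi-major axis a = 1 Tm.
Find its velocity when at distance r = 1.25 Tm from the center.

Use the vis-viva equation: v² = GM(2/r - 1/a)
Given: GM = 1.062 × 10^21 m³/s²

Convert to SI: a = 1 Tm = 1e+12 m; r = 1.25 Tm = 1.25e+12 m.
Vis-viva: v = √(GM · (2/r − 1/a)).
2/r − 1/a = 2/1.25e+12 − 1/1e+12 = 6e-13 m⁻¹.
v = √(1.062e+21 · 6e-13) m/s ≈ 2.524e+04 m/s = 25.24 km/s.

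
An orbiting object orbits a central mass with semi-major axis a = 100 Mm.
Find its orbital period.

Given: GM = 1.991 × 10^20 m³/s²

Convert to SI: a = 100 Mm = 1e+08 m.
Kepler's third law: T = 2π √(a³ / GM).
Substituting a = 1e+08 m and GM = 1.991e+20 m³/s²:
T = 2π √((1e+08)³ / 1.991e+20) s
T ≈ 445.3 s = 7.422 minutes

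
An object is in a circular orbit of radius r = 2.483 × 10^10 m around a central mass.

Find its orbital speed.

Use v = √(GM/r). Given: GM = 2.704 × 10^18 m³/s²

For a circular orbit, gravity supplies the centripetal force, so v = √(GM / r).
v = √(2.704e+18 / 2.483e+10) m/s ≈ 1.044e+04 m/s = 10.44 km/s.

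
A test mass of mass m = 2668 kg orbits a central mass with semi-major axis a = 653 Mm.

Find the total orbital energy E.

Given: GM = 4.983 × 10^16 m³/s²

Convert to SI: a = 653 Mm = 6.53e+08 m.
E = −GMm / (2a).
E = −4.983e+16 · 2668 / (2 · 6.53e+08) J ≈ -1.018e+11 J = -101.8 GJ.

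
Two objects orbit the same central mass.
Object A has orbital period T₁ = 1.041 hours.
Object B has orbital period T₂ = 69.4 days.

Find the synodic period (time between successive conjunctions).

Convert to SI: T₁ = 1.041 hours = 3747.6 s; T₂ = 69.4 days = 5.99616e+06 s.
T_syn = |T₁ · T₂ / (T₁ − T₂)|.
T_syn = |3747.6 · 5.99616e+06 / (3747.6 − 5.99616e+06)| s ≈ 3750 s = 1.042 hours.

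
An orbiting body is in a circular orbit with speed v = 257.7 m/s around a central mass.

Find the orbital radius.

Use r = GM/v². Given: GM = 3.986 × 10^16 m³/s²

For a circular orbit, v² = GM / r, so r = GM / v².
r = 3.986e+16 / (257.7)² m ≈ 6.002e+11 m = 600.2 Gm.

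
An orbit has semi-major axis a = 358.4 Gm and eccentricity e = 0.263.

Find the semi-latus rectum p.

Convert to SI: a = 358.4 Gm = 3.584e+11 m.
p = a (1 − e²).
p = 3.584e+11 · (1 − (0.263)²) = 3.584e+11 · 0.930831 ≈ 3.336e+11 m = 333.6 Gm.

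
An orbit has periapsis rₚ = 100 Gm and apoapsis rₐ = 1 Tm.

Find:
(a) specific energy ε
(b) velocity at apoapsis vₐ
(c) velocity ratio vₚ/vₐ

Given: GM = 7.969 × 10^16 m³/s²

Convert to SI: rₚ = 100 Gm = 1e+11 m; rₐ = 1 Tm = 1e+12 m.
(a) With a = (rₚ + rₐ)/2 = 5.5e+11 m, ε = −GM/(2a) = −7.969e+16/(2 · 5.5e+11) J/kg ≈ -7.245e+04 J/kg
(b) With a = (rₚ + rₐ)/2 = 5.5e+11 m, vₐ = √(GM (2/rₐ − 1/a)) = √(7.969e+16 · (2/1e+12 − 1/5.5e+11)) m/s ≈ 120.4 m/s
(c) Conservation of angular momentum (rₚvₚ = rₐvₐ) gives vₚ/vₐ = rₐ/rₚ = 1e+12/1e+11 ≈ 10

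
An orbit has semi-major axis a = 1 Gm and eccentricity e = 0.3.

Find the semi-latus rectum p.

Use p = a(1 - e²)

Convert to SI: a = 1 Gm = 1e+09 m.
p = a (1 − e²).
p = 1e+09 · (1 − (0.3)²) = 1e+09 · 0.91 ≈ 9.1e+08 m = 910 Mm.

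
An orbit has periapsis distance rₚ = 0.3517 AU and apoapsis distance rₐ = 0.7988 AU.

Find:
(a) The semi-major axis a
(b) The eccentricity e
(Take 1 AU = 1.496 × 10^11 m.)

Convert to SI: rₚ = 0.3517 AU = 5.26143e+10 m; rₐ = 0.7988 AU = 1.195e+11 m.
(a) a = (rₚ + rₐ) / 2 = (5.26143e+10 + 1.195e+11) / 2 ≈ 8.606e+10 m = 0.5753 AU.
(b) e = (rₐ − rₚ) / (rₐ + rₚ) = (1.195e+11 − 5.26143e+10) / (1.195e+11 + 5.26143e+10) ≈ 0.3886.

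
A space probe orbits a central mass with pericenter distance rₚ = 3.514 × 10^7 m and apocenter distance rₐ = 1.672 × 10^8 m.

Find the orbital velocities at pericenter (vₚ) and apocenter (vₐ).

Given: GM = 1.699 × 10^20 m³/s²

Use the vis-viva equation v² = GM(2/r − 1/a) with a = (rₚ + rₐ)/2 = (3.514e+07 + 1.672e+08)/2 = 1.0117e+08 m.
vₚ = √(GM · (2/rₚ − 1/a)) = √(1.699e+20 · (2/3.514e+07 − 1/1.0117e+08)) m/s ≈ 2.827e+06 m/s = 2827 km/s.
vₐ = √(GM · (2/rₐ − 1/a)) = √(1.699e+20 · (2/1.672e+08 − 1/1.0117e+08)) m/s ≈ 5.941e+05 m/s = 594.1 km/s.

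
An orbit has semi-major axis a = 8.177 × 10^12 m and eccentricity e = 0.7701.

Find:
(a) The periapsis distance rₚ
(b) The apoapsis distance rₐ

(a) rₚ = a(1 − e) = 8.177e+12 · (1 − 0.7701) = 8.177e+12 · 0.2299 ≈ 1.88e+12 m = 1.88 × 10^12 m.
(b) rₐ = a(1 + e) = 8.177e+12 · (1 + 0.7701) = 8.177e+12 · 1.7701 ≈ 1.447e+13 m = 1.447 × 10^13 m.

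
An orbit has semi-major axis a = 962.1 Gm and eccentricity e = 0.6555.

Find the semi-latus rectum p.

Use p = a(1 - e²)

Convert to SI: a = 962.1 Gm = 9.621e+11 m.
p = a (1 − e²).
p = 9.621e+11 · (1 − (0.6555)²) = 9.621e+11 · 0.57032 ≈ 5.487e+11 m = 548.7 Gm.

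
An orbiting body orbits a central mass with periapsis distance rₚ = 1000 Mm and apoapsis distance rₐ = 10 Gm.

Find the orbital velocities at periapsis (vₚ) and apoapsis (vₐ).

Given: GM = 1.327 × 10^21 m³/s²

Convert to SI: rₚ = 1000 Mm = 1e+09 m; rₐ = 10 Gm = 1e+10 m.
Use the vis-viva equation v² = GM(2/r − 1/a) with a = (rₚ + rₐ)/2 = (1e+09 + 1e+10)/2 = 5.5e+09 m.
vₚ = √(GM · (2/rₚ − 1/a)) = √(1.327e+21 · (2/1e+09 − 1/5.5e+09)) m/s ≈ 1.553e+06 m/s = 1553 km/s.
vₐ = √(GM · (2/rₐ − 1/a)) = √(1.327e+21 · (2/1e+10 − 1/5.5e+09)) m/s ≈ 1.553e+05 m/s = 155.3 km/s.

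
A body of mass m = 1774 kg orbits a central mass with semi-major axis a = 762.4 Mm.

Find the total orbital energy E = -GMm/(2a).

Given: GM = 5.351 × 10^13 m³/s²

Convert to SI: a = 762.4 Mm = 7.624e+08 m.
E = −GMm / (2a).
E = −5.351e+13 · 1774 / (2 · 7.624e+08) J ≈ -6.226e+07 J = -62.26 MJ.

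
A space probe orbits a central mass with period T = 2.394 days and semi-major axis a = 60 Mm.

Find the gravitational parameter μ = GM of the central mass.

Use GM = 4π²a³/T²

Convert to SI: T = 2.394 days = 206842 s; a = 60 Mm = 6e+07 m.
GM = 4π² · a³ / T².
GM = 4π² · (6e+07)³ / (206842)² m³/s² ≈ 1.993e+14 m³/s² = 1.993 × 10^14 m³/s².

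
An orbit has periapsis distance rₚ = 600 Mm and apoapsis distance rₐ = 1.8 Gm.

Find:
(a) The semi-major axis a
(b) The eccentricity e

Convert to SI: rₚ = 600 Mm = 6e+08 m; rₐ = 1.8 Gm = 1.8e+09 m.
(a) a = (rₚ + rₐ) / 2 = (6e+08 + 1.8e+09) / 2 ≈ 1.2e+09 m = 1.2 Gm.
(b) e = (rₐ − rₚ) / (rₐ + rₚ) = (1.8e+09 − 6e+08) / (1.8e+09 + 6e+08) ≈ 0.5.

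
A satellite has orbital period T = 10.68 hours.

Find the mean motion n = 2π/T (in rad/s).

Convert to SI: T = 10.68 hours = 38448 s.
n = 2π / T.
n = 2π / 38448 s ≈ 0.0001634 rad/s.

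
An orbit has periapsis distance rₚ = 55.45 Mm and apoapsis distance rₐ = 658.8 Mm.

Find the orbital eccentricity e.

Convert to SI: rₚ = 55.45 Mm = 5.545e+07 m; rₐ = 658.8 Mm = 6.588e+08 m.
e = (rₐ − rₚ) / (rₐ + rₚ).
e = (6.588e+08 − 5.545e+07) / (6.588e+08 + 5.545e+07) = 6.0335e+08 / 7.1425e+08 ≈ 0.8447.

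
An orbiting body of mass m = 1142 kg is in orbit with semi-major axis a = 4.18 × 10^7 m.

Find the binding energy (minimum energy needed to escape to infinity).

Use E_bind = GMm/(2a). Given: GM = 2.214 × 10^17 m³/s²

Total orbital energy is E = −GMm/(2a); binding energy is E_bind = −E = GMm/(2a).
E_bind = 2.214e+17 · 1142 / (2 · 4.18e+07) J ≈ 3.024e+12 J = 3.024 TJ.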